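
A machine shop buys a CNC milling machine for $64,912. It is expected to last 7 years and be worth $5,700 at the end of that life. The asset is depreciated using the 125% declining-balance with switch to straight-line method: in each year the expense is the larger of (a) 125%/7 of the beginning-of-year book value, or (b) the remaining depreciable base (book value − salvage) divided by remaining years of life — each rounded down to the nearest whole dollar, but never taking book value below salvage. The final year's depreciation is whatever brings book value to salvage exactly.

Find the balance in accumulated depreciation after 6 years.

$51,642

Depreciable base = $64,912 − $5,700 = $59,212.
Year 1: DB = ⌊$64,912 × 125%/7⌋ = $11,591; SL = ⌊$59,212/7⌋ = $8,458 → take DB $11,591. Book value $53,321.
Year 2: DB = ⌊$53,321 × 125%/7⌋ = $9,521; SL = ⌊$47,621/6⌋ = $7,936 → take DB $9,521. Book value $43,800.
Year 3: DB = ⌊$43,800 × 125%/7⌋ = $7,821; SL = ⌊$38,100/5⌋ = $7,620 → take DB $7,821. Book value $35,979.
Year 4: DB = ⌊$35,979 × 125%/7⌋ = $6,424; SL = ⌊$30,279/4⌋ = $7,569 → take SL $7,569. Book value $28,410.
Year 5: DB = ⌊$28,410 × 125%/7⌋ = $5,073; SL = ⌊$22,710/3⌋ = $7,570 → take SL $7,570. Book value $20,840.
Year 6: DB = ⌊$20,840 × 125%/7⌋ = $3,721; SL = ⌊$15,140/2⌋ = $7,570 → take SL $7,570. Book value $13,270.
Accumulated through year 6 = $64,912 − $13,270 = $51,642.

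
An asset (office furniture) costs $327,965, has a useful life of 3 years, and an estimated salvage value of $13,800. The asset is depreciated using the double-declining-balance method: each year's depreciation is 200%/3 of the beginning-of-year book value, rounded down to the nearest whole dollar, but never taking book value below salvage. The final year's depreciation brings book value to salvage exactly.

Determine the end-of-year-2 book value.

$36,441

Depreciable base = $327,965 − $13,800 = $314,165.
Year 1: ⌊$327,965 × 200%/3⌋ = $218,643. Book value $109,322.
Year 2: ⌊$109,322 × 200%/3⌋ = $72,881. Book value $36,441.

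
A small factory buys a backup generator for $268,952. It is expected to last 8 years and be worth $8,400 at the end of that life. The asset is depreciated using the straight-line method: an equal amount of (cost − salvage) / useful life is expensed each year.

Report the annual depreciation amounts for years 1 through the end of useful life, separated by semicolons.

Depreciable base = $268,952 − $8,400 = $260,552.
Annual expense = $260,552 / 8 = $32,569.
End of year 1: book value $236,383.
End of year 2: book value $203,814.
End of year 3: book value $171,245.
End of year 4: book value $138,676.
End of year 5: book value $106,107.
End of year 6: book value $73,538.
End of year 7: book value $40,969.
End of year 8: book value $8,400.

$32,569; $32,569; $32,569; $32,569; $32,569; $32,569; $32,569; $32,569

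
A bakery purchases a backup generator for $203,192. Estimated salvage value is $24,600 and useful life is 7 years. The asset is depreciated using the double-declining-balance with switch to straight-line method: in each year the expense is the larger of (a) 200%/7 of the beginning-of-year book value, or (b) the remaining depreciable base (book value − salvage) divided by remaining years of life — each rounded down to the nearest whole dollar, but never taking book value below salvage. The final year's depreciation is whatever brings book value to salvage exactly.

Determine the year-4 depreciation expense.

$21,157

Depreciable base = $203,192 − $24,600 = $178,592.
Year 1: DB = ⌊$203,192 × 200%/7⌋ = $58,054; SL = ⌊$178,592/7⌋ = $25,513 → take DB $58,054. Book value $145,138.
Year 2: DB = ⌊$145,138 × 200%/7⌋ = $41,468; SL = ⌊$120,538/6⌋ = $20,089 → take DB $41,468. Book value $103,670.
Year 3: DB = ⌊$103,670 × 200%/7⌋ = $29,620; SL = ⌊$79,070/5⌋ = $15,814 → take DB $29,620. Book value $74,050.
Year 4: DB = ⌊$74,050 × 200%/7⌋ = $21,157; SL = ⌊$49,450/4⌋ = $12,362 → take DB $21,157. Book value $52,893.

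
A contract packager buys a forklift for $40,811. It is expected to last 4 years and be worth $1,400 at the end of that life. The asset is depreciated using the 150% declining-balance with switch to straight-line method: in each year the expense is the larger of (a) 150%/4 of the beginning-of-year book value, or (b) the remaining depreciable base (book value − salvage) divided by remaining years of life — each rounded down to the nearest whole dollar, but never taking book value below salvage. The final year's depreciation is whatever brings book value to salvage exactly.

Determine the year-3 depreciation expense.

Depreciable base = $40,811 − $1,400 = $39,411.
Year 1: DB = ⌊$40,811 × 150%/4⌋ = $15,304; SL = ⌊$39,411/4⌋ = $9,852 → take DB $15,304. Book value $25,507.
Year 2: DB = ⌊$25,507 × 150%/4⌋ = $9,565; SL = ⌊$24,107/3⌋ = $8,035 → take DB $9,565. Book value $15,942.
Year 3: DB = ⌊$15,942 × 150%/4⌋ = $5,978; SL = ⌊$14,542/2⌋ = $7,271 → take SL $7,271. Book value $8,671.

$7,271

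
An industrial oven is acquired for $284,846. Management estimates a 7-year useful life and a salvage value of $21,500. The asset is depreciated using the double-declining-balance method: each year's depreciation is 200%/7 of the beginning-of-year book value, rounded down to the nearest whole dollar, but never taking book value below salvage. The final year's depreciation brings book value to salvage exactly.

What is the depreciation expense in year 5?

$21,185

Depreciable base = $284,846 − $21,500 = $263,346.
Year 1: ⌊$284,846 × 200%/7⌋ = $81,384. Book value $203,462.
Year 2: ⌊$203,462 × 200%/7⌋ = $58,132. Book value $145,330.
Year 3: ⌊$145,330 × 200%/7⌋ = $41,522. Book value $103,808.
Year 4: ⌊$103,808 × 200%/7⌋ = $29,659. Book value $74,149.
Year 5: ⌊$74,149 × 200%/7⌋ = $21,185. Book value $52,964.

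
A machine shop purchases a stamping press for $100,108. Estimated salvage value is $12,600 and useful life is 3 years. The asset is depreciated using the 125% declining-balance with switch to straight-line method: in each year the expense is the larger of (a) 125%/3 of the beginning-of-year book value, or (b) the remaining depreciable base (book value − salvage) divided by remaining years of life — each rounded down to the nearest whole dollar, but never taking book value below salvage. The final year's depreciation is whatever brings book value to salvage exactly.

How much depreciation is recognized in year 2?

Depreciable base = $100,108 − $12,600 = $87,508.
Year 1: DB = ⌊$100,108 × 125%/3⌋ = $41,711; SL = ⌊$87,508/3⌋ = $29,169 → take DB $41,711. Book value $58,397.
Year 2: DB = ⌊$58,397 × 125%/3⌋ = $24,332; SL = ⌊$45,797/2⌋ = $22,898 → take DB $24,332. Book value $34,065.

$24,332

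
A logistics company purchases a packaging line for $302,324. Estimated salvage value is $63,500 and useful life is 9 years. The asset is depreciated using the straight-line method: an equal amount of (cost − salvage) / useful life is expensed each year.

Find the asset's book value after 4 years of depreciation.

Depreciable base = $302,324 − $63,500 = $238,824.
Annual expense = $238,824 / 9 = $26,536.
End of year 1: book value $275,788.
End of year 2: book value $249,252.
End of year 3: book value $222,716.
End of year 4: book value $196,180.

$196,180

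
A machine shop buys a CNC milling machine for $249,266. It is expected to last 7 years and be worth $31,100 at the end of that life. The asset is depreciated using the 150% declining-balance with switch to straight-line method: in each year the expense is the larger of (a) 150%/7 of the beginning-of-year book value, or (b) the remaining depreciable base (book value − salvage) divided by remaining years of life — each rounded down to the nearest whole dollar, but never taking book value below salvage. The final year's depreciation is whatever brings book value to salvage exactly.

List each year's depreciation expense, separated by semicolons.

$53,414; $41,968; $32,975; $25,909; $21,300; $21,300; $21,300

Depreciable base = $249,266 − $31,100 = $218,166.
Year 1: DB = ⌊$249,266 × 150%/7⌋ = $53,414; SL = ⌊$218,166/7⌋ = $31,166 → take DB $53,414. Book value $195,852.
Year 2: DB = ⌊$195,852 × 150%/7⌋ = $41,968; SL = ⌊$164,752/6⌋ = $27,458 → take DB $41,968. Book value $153,884.
Year 3: DB = ⌊$153,884 × 150%/7⌋ = $32,975; SL = ⌊$122,784/5⌋ = $24,556 → take DB $32,975. Book value $120,909.
Year 4: DB = ⌊$120,909 × 150%/7⌋ = $25,909; SL = ⌊$89,809/4⌋ = $22,452 → take DB $25,909. Book value $95,000.
Year 5: DB = ⌊$95,000 × 150%/7⌋ = $20,357; SL = ⌊$63,900/3⌋ = $21,300 → take SL $21,300. Book value $73,700.
Year 6: DB = ⌊$73,700 × 150%/7⌋ = $15,792; SL = ⌊$42,600/2⌋ = $21,300 → take SL $21,300. Book value $52,400.
Year 7 (final): $52,400 − $31,100 = $21,300. Book value $31,100.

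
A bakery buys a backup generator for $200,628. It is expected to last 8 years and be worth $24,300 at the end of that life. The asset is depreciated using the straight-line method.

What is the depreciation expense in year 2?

$22,041

Depreciable base = $200,628 − $24,300 = $176,328.
Annual expense = $176,328 / 8 = $22,041.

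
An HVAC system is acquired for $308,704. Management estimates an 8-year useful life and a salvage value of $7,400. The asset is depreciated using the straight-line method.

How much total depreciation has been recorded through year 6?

Depreciable base = $308,704 − $7,400 = $301,304.
Annual expense = $301,304 / 8 = $37,663.
End of year 1: book value $271,041.
End of year 2: book value $233,378.
End of year 3: book value $195,715.
End of year 4: book value $158,052.
End of year 5: book value $120,389.
End of year 6: book value $82,726.
Accumulated through year 6 = $308,704 − $82,726 = $225,978.

$225,978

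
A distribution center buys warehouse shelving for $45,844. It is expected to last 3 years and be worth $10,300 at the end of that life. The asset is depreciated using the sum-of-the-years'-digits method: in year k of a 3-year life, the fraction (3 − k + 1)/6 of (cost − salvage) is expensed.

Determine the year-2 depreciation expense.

$11,848

Depreciable base = $45,844 − $10,300 = $35,544.
Sum of the years' digits = 3+2+1 = 6.
Year 1: $35,544 × 3/6 = $17,772. Book value $28,072.
Year 2: $35,544 × 2/6 = $11,848. Book value $16,224.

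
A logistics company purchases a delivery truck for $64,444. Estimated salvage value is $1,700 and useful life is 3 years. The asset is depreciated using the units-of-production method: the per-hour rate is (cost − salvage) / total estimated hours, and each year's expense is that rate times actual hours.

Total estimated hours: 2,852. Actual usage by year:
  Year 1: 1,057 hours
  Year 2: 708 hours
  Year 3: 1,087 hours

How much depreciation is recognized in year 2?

$15,576

Depreciable base = $64,444 − $1,700 = $62,744.
Rate = $62,744 / 2,852 hours = $22 per hour.
Year 1: 1,057 × $22 = $23,254. Book value $41,190.
Year 2: 708 × $22 = $15,576. Book value $25,614.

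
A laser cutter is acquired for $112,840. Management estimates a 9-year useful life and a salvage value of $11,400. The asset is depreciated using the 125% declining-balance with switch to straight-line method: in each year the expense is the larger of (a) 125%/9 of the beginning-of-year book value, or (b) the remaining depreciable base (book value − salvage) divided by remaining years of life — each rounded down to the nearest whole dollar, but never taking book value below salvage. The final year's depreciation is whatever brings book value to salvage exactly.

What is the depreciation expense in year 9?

Depreciable base = $112,840 − $11,400 = $101,440.
Year 1: DB = ⌊$112,840 × 125%/9⌋ = $15,672; SL = ⌊$101,440/9⌋ = $11,271 → take DB $15,672. Book value $97,168.
Year 2: DB = ⌊$97,168 × 125%/9⌋ = $13,495; SL = ⌊$85,768/8⌋ = $10,721 → take DB $13,495. Book value $83,673.
Year 3: DB = ⌊$83,673 × 125%/9⌋ = $11,621; SL = ⌊$72,273/7⌋ = $10,324 → take DB $11,621. Book value $72,052.
Year 4: DB = ⌊$72,052 × 125%/9⌋ = $10,007; SL = ⌊$60,652/6⌋ = $10,108 → take SL $10,108. Book value $61,944.
Year 5: DB = ⌊$61,944 × 125%/9⌋ = $8,603; SL = ⌊$50,544/5⌋ = $10,108 → take SL $10,108. Book value $51,836.
Year 6: DB = ⌊$51,836 × 125%/9⌋ = $7,199; SL = ⌊$40,436/4⌋ = $10,109 → take SL $10,109. Book value $41,727.
Year 7: DB = ⌊$41,727 × 125%/9⌋ = $5,795; SL = ⌊$30,327/3⌋ = $10,109 → take SL $10,109. Book value $31,618.
Year 8: DB = ⌊$31,618 × 125%/9⌋ = $4,391; SL = ⌊$20,218/2⌋ = $10,109 → take SL $10,109. Book value $21,509.
Year 9 (final): $21,509 − $11,400 = $10,109. Book value $11,400.

$10,109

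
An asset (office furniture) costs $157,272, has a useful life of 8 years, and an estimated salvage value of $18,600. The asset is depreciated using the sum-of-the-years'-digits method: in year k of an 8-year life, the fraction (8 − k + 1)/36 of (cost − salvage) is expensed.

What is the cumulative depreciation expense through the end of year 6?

Depreciable base = $157,272 − $18,600 = $138,672.
Sum of the years' digits = 8+7+6+5+4+3+2+1 = 36.
Year 1: $138,672 × 8/36 = $30,816. Book value $126,456.
Year 2: $138,672 × 7/36 = $26,964. Book value $99,492.
Year 3: $138,672 × 6/36 = $23,112. Book value $76,380.
Year 4: $138,672 × 5/36 = $19,260. Book value $57,120.
Year 5: $138,672 × 4/36 = $15,408. Book value $41,712.
Year 6: $138,672 × 3/36 = $11,556. Book value $30,156.
Accumulated through year 6 = $157,272 − $30,156 = $127,116.

$127,116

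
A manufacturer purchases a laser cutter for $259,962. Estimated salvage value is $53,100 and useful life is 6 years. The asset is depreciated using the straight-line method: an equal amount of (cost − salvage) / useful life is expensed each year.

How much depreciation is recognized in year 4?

Depreciable base = $259,962 − $53,100 = $206,862.
Annual expense = $206,862 / 6 = $34,477.

$34,477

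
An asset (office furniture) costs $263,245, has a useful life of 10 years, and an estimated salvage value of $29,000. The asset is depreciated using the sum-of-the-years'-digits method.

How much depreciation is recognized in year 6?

Depreciable base = $263,245 − $29,000 = $234,245.
Sum of the years' digits = 10+9+8+7+6+5+4+3+2+1 = 55.
Year 1: $234,245 × 10/55 = $42,590. Book value $220,655.
Year 2: $234,245 × 9/55 = $38,331. Book value $182,324.
Year 3: $234,245 × 8/55 = $34,072. Book value $148,252.
Year 4: $234,245 × 7/55 = $29,813. Book value $118,439.
Year 5: $234,245 × 6/55 = $25,554. Book value $92,885.
Year 6: $234,245 × 5/55 = $21,295. Book value $71,590.

$21,295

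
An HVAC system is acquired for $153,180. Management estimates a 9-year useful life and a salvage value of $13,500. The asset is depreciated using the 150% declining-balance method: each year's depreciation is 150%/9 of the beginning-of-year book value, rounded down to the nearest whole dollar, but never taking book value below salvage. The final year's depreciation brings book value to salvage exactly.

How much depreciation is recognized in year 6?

$10,260

Depreciable base = $153,180 − $13,500 = $139,680.
Year 1: ⌊$153,180 × 150%/9⌋ = $25,530. Book value $127,650.
Year 2: ⌊$127,650 × 150%/9⌋ = $21,275. Book value $106,375.
Year 3: ⌊$106,375 × 150%/9⌋ = $17,729. Book value $88,646.
Year 4: ⌊$88,646 × 150%/9⌋ = $14,774. Book value $73,872.
Year 5: ⌊$73,872 × 150%/9⌋ = $12,312. Book value $61,560.
Year 6: ⌊$61,560 × 150%/9⌋ = $10,260. Book value $51,300.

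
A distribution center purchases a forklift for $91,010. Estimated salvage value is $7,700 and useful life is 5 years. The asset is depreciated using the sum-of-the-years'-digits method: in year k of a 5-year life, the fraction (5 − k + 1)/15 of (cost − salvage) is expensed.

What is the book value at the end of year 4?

$13,254

Depreciable base = $91,010 − $7,700 = $83,310.
Sum of the years' digits = 5+4+3+2+1 = 15.
Year 1: $83,310 × 5/15 = $27,770. Book value $63,240.
Year 2: $83,310 × 4/15 = $22,216. Book value $41,024.
Year 3: $83,310 × 3/15 = $16,662. Book value $24,362.
Year 4: $83,310 × 2/15 = $11,108. Book value $13,254.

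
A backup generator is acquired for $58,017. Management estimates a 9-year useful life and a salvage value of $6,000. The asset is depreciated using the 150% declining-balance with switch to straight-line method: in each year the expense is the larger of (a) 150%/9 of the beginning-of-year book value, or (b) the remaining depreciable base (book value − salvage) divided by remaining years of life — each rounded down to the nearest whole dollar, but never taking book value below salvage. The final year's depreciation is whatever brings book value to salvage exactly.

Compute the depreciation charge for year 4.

$5,595

Depreciable base = $58,017 − $6,000 = $52,017.
Year 1: DB = ⌊$58,017 × 150%/9⌋ = $9,669; SL = ⌊$52,017/9⌋ = $5,779 → take DB $9,669. Book value $48,348.
Year 2: DB = ⌊$48,348 × 150%/9⌋ = $8,058; SL = ⌊$42,348/8⌋ = $5,293 → take DB $8,058. Book value $40,290.
Year 3: DB = ⌊$40,290 × 150%/9⌋ = $6,715; SL = ⌊$34,290/7⌋ = $4,898 → take DB $6,715. Book value $33,575.
Year 4: DB = ⌊$33,575 × 150%/9⌋ = $5,595; SL = ⌊$27,575/6⌋ = $4,595 → take DB $5,595. Book value $27,980.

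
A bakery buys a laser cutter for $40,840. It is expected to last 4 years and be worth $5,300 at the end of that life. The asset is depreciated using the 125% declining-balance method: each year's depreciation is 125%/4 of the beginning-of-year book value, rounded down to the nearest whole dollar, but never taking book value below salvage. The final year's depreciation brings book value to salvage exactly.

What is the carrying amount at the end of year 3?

Depreciable base = $40,840 − $5,300 = $35,540.
Year 1: ⌊$40,840 × 125%/4⌋ = $12,762. Book value $28,078.
Year 2: ⌊$28,078 × 125%/4⌋ = $8,774. Book value $19,304.
Year 3: ⌊$19,304 × 125%/4⌋ = $6,032. Book value $13,272.

$13,272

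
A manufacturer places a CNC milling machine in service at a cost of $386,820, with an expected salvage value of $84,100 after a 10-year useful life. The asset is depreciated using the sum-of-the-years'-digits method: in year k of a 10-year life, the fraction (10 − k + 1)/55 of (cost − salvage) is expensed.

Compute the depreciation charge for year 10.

$5,504

Depreciable base = $386,820 − $84,100 = $302,720.
Sum of the years' digits = 10+9+8+7+6+5+4+3+2+1 = 55.
Year 1: $302,720 × 10/55 = $55,040. Book value $331,780.
Year 2: $302,720 × 9/55 = $49,536. Book value $282,244.
Year 3: $302,720 × 8/55 = $44,032. Book value $238,212.
Year 4: $302,720 × 7/55 = $38,528. Book value $199,684.
Year 5: $302,720 × 6/55 = $33,024. Book value $166,660.
Year 6: $302,720 × 5/55 = $27,520. Book value $139,140.
Year 7: $302,720 × 4/55 = $22,016. Book value $117,124.
Year 8: $302,720 × 3/55 = $16,512. Book value $100,612.
Year 9: $302,720 × 2/55 = $11,008. Book value $89,604.
Year 10: $302,720 × 1/55 = $5,504. Book value $84,100.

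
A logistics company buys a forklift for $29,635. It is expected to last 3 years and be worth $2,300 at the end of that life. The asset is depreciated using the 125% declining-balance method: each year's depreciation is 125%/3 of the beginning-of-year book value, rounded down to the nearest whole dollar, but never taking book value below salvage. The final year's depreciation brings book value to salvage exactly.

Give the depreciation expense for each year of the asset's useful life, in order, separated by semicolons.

$12,347; $7,203; $7,785

Depreciable base = $29,635 − $2,300 = $27,335.
Year 1: ⌊$29,635 × 125%/3⌋ = $12,347. Book value $17,288.
Year 2: ⌊$17,288 × 125%/3⌋ = $7,203. Book value $10,085.
Year 3 (final): $10,085 − $2,300 = $7,785. Book value $2,300.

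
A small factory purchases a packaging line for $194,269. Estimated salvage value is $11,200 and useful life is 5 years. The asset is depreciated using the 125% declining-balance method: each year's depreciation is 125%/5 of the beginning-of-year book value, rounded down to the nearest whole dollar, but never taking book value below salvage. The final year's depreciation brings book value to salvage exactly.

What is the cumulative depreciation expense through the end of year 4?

Depreciable base = $194,269 − $11,200 = $183,069.
Year 1: ⌊$194,269 × 125%/5⌋ = $48,567. Book value $145,702.
Year 2: ⌊$145,702 × 125%/5⌋ = $36,425. Book value $109,277.
Year 3: ⌊$109,277 × 125%/5⌋ = $27,319. Book value $81,958.
Year 4: ⌊$81,958 × 125%/5⌋ = $20,489. Book value $61,469.
Accumulated through year 4 = $194,269 − $61,469 = $132,800.

$132,800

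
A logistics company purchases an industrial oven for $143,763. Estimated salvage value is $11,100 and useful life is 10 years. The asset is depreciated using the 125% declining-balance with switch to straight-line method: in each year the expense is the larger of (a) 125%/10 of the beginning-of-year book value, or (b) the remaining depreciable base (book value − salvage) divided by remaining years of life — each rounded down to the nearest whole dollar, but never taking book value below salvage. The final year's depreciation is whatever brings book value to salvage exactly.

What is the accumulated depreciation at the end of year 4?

Depreciable base = $143,763 − $11,100 = $132,663.
Year 1: DB = ⌊$143,763 × 125%/10⌋ = $17,970; SL = ⌊$132,663/10⌋ = $13,266 → take DB $17,970. Book value $125,793.
Year 2: DB = ⌊$125,793 × 125%/10⌋ = $15,724; SL = ⌊$114,693/9⌋ = $12,743 → take DB $15,724. Book value $110,069.
Year 3: DB = ⌊$110,069 × 125%/10⌋ = $13,758; SL = ⌊$98,969/8⌋ = $12,371 → take DB $13,758. Book value $96,311.
Year 4: DB = ⌊$96,311 × 125%/10⌋ = $12,038; SL = ⌊$85,211/7⌋ = $12,173 → take SL $12,173. Book value $84,138.
Accumulated through year 4 = $143,763 − $84,138 = $59,625.

$59,625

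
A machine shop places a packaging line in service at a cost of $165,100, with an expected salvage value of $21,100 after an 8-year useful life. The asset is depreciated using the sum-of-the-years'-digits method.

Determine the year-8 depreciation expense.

Depreciable base = $165,100 − $21,100 = $144,000.
Sum of the years' digits = 8+7+6+5+4+3+2+1 = 36.
Year 1: $144,000 × 8/36 = $32,000. Book value $133,100.
Year 2: $144,000 × 7/36 = $28,000. Book value $105,100.
Year 3: $144,000 × 6/36 = $24,000. Book value $81,100.
Year 4: $144,000 × 5/36 = $20,000. Book value $61,100.
Year 5: $144,000 × 4/36 = $16,000. Book value $45,100.
Year 6: $144,000 × 3/36 = $12,000. Book value $33,100.
Year 7: $144,000 × 2/36 = $8,000. Book value $25,100.
Year 8: $144,000 × 1/36 = $4,000. Book value $21,100.

$4,000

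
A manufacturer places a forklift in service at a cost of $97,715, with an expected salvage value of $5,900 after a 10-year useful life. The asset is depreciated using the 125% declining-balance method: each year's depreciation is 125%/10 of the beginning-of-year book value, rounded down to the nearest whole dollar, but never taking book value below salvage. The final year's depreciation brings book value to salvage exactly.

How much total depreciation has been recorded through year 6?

$53,859

Depreciable base = $97,715 − $5,900 = $91,815.
Year 1: ⌊$97,715 × 125%/10⌋ = $12,214. Book value $85,501.
Year 2: ⌊$85,501 × 125%/10⌋ = $10,687. Book value $74,814.
Year 3: ⌊$74,814 × 125%/10⌋ = $9,351. Book value $65,463.
Year 4: ⌊$65,463 × 125%/10⌋ = $8,182. Book value $57,281.
Year 5: ⌊$57,281 × 125%/10⌋ = $7,160. Book value $50,121.
Year 6: ⌊$50,121 × 125%/10⌋ = $6,265. Book value $43,856.
Accumulated through year 6 = $97,715 − $43,856 = $53,859.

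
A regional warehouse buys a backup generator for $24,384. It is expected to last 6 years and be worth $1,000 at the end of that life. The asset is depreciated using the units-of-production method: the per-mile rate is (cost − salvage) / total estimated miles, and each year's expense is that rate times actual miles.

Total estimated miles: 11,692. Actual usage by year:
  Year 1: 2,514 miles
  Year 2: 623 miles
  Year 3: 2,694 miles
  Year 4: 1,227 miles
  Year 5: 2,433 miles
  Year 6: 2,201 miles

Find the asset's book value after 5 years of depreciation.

Depreciable base = $24,384 − $1,000 = $23,384.
Rate = $23,384 / 11,692 miles = $2 per mile.
Year 1: 2,514 × $2 = $5,028. Book value $19,356.
Year 2: 623 × $2 = $1,246. Book value $18,110.
Year 3: 2,694 × $2 = $5,388. Book value $12,722.
Year 4: 1,227 × $2 = $2,454. Book value $10,268.
Year 5: 2,433 × $2 = $4,866. Book value $5,402.

$5,402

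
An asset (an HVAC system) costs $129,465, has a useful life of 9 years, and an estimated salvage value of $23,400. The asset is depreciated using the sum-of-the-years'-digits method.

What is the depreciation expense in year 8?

Depreciable base = $129,465 − $23,400 = $106,065.
Sum of the years' digits = 9+8+7+6+5+4+3+2+1 = 45.
Year 1: $106,065 × 9/45 = $21,213. Book value $108,252.
Year 2: $106,065 × 8/45 = $18,856. Book value $89,396.
Year 3: $106,065 × 7/45 = $16,499. Book value $72,897.
Year 4: $106,065 × 6/45 = $14,142. Book value $58,755.
Year 5: $106,065 × 5/45 = $11,785. Book value $46,970.
Year 6: $106,065 × 4/45 = $9,428. Book value $37,542.
Year 7: $106,065 × 3/45 = $7,071. Book value $30,471.
Year 8: $106,065 × 2/45 = $4,714. Book value $25,757.

$4,714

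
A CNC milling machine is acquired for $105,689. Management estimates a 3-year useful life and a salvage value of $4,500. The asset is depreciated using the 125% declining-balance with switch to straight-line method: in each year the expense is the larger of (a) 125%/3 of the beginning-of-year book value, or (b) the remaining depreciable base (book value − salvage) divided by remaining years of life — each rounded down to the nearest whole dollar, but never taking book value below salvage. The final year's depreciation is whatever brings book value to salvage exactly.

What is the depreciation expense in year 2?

$28,576

Depreciable base = $105,689 − $4,500 = $101,189.
Year 1: DB = ⌊$105,689 × 125%/3⌋ = $44,037; SL = ⌊$101,189/3⌋ = $33,729 → take DB $44,037. Book value $61,652.
Year 2: DB = ⌊$61,652 × 125%/3⌋ = $25,688; SL = ⌊$57,152/2⌋ = $28,576 → take SL $28,576. Book value $33,076.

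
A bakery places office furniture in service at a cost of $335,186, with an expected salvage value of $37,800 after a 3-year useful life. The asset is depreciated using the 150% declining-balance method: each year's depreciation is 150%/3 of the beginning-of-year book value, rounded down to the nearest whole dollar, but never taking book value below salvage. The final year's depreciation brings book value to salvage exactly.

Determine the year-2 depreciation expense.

$83,796

Depreciable base = $335,186 − $37,800 = $297,386.
Year 1: ⌊$335,186 × 150%/3⌋ = $167,593. Book value $167,593.
Year 2: ⌊$167,593 × 150%/3⌋ = $83,796. Book value $83,797.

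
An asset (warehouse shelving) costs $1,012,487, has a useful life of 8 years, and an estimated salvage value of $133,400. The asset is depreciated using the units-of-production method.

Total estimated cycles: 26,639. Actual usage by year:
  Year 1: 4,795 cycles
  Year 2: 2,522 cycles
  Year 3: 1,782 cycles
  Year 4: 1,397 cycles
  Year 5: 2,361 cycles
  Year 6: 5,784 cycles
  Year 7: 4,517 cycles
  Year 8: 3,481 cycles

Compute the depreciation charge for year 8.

$114,873

Depreciable base = $1,012,487 − $133,400 = $879,087.
Rate = $879,087 / 26,639 cycles = $33 per cycle.
Year 1: 4,795 × $33 = $158,235. Book value $854,252.
Year 2: 2,522 × $33 = $83,226. Book value $771,026.
Year 3: 1,782 × $33 = $58,806. Book value $712,220.
Year 4: 1,397 × $33 = $46,101. Book value $666,119.
Year 5: 2,361 × $33 = $77,913. Book value $588,206.
Year 6: 5,784 × $33 = $190,872. Book value $397,334.
Year 7: 4,517 × $33 = $149,061. Book value $248,273.
Year 8: 3,481 × $33 = $114,873. Book value $133,400.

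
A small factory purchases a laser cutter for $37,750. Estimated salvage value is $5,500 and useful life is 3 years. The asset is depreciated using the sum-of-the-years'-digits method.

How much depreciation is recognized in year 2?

$10,750

Depreciable base = $37,750 − $5,500 = $32,250.
Sum of the years' digits = 3+2+1 = 6.
Year 1: $32,250 × 3/6 = $16,125. Book value $21,625.
Year 2: $32,250 × 2/6 = $10,750. Book value $10,875.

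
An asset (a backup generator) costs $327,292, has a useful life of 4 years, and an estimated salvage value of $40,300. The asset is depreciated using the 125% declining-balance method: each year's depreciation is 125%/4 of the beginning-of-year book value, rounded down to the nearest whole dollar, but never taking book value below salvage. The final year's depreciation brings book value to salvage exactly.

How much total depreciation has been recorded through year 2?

$172,594

Depreciable base = $327,292 − $40,300 = $286,992.
Year 1: ⌊$327,292 × 125%/4⌋ = $102,278. Book value $225,014.
Year 2: ⌊$225,014 × 125%/4⌋ = $70,316. Book value $154,698.
Accumulated through year 2 = $327,292 − $154,698 = $172,594.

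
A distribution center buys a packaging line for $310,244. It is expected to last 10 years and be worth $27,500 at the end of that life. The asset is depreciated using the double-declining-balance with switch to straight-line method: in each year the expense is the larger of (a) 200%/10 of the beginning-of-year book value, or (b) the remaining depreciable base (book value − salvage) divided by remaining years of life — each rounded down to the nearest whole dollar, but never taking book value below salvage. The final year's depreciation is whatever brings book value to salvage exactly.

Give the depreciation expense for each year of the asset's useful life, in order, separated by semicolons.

$62,048; $49,639; $39,711; $31,769; $25,415; $20,332; $16,266; $13,012; $12,276; $12,276

Depreciable base = $310,244 − $27,500 = $282,744.
Year 1: DB = ⌊$310,244 × 200%/10⌋ = $62,048; SL = ⌊$282,744/10⌋ = $28,274 → take DB $62,048. Book value $248,196.
Year 2: DB = ⌊$248,196 × 200%/10⌋ = $49,639; SL = ⌊$220,696/9⌋ = $24,521 → take DB $49,639. Book value $198,557.
Year 3: DB = ⌊$198,557 × 200%/10⌋ = $39,711; SL = ⌊$171,057/8⌋ = $21,382 → take DB $39,711. Book value $158,846.
Year 4: DB = ⌊$158,846 × 200%/10⌋ = $31,769; SL = ⌊$131,346/7⌋ = $18,763 → take DB $31,769. Book value $127,077.
Year 5: DB = ⌊$127,077 × 200%/10⌋ = $25,415; SL = ⌊$99,577/6⌋ = $16,596 → take DB $25,415. Book value $101,662.
Year 6: DB = ⌊$101,662 × 200%/10⌋ = $20,332; SL = ⌊$74,162/5⌋ = $14,832 → take DB $20,332. Book value $81,330.
Year 7: DB = ⌊$81,330 × 200%/10⌋ = $16,266; SL = ⌊$53,830/4⌋ = $13,457 → take DB $16,266. Book value $65,064.
Year 8: DB = ⌊$65,064 × 200%/10⌋ = $13,012; SL = ⌊$37,564/3⌋ = $12,521 → take DB $13,012. Book value $52,052.
Year 9: DB = ⌊$52,052 × 200%/10⌋ = $10,410; SL = ⌊$24,552/2⌋ = $12,276 → take SL $12,276. Book value $39,776.
Year 10 (final): $39,776 − $27,500 = $12,276. Book value $27,500.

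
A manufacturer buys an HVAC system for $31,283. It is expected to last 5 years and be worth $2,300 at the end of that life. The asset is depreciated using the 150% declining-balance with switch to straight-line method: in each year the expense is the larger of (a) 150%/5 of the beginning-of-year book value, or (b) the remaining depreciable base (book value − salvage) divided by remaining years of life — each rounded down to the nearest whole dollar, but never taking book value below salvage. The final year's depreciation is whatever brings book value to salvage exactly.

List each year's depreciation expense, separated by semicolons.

$9,384; $6,569; $4,599; $4,215; $4,216

Depreciable base = $31,283 − $2,300 = $28,983.
Year 1: DB = ⌊$31,283 × 150%/5⌋ = $9,384; SL = ⌊$28,983/5⌋ = $5,796 → take DB $9,384. Book value $21,899.
Year 2: DB = ⌊$21,899 × 150%/5⌋ = $6,569; SL = ⌊$19,599/4⌋ = $4,899 → take DB $6,569. Book value $15,330.
Year 3: DB = ⌊$15,330 × 150%/5⌋ = $4,599; SL = ⌊$13,030/3⌋ = $4,343 → take DB $4,599. Book value $10,731.
Year 4: DB = ⌊$10,731 × 150%/5⌋ = $3,219; SL = ⌊$8,431/2⌋ = $4,215 → take SL $4,215. Book value $6,516.
Year 5 (final): $6,516 − $2,300 = $4,216. Book value $2,300.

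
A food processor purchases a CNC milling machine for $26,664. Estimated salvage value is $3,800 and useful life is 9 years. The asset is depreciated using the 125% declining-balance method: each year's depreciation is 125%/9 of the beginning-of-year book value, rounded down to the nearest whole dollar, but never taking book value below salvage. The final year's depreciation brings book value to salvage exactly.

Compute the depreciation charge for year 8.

Depreciable base = $26,664 − $3,800 = $22,864.
Year 1: ⌊$26,664 × 125%/9⌋ = $3,703. Book value $22,961.
Year 2: ⌊$22,961 × 125%/9⌋ = $3,189. Book value $19,772.
Year 3: ⌊$19,772 × 125%/9⌋ = $2,746. Book value $17,026.
Year 4: ⌊$17,026 × 125%/9⌋ = $2,364. Book value $14,662.
Year 5: ⌊$14,662 × 125%/9⌋ = $2,036. Book value $12,626.
Year 6: ⌊$12,626 × 125%/9⌋ = $1,753. Book value $10,873.
Year 7: ⌊$10,873 × 125%/9⌋ = $1,510. Book value $9,363.
Year 8: ⌊$9,363 × 125%/9⌋ = $1,300. Book value $8,063.

$1,300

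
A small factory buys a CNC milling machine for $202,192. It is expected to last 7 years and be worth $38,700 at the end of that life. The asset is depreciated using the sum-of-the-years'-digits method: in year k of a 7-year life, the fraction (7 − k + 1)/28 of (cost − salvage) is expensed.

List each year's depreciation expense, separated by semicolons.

Depreciable base = $202,192 − $38,700 = $163,492.
Sum of the years' digits = 7+6+5+4+3+2+1 = 28.
Year 1: $163,492 × 7/28 = $40,873. Book value $161,319.
Year 2: $163,492 × 6/28 = $35,034. Book value $126,285.
Year 3: $163,492 × 5/28 = $29,195. Book value $97,090.
Year 4: $163,492 × 4/28 = $23,356. Book value $73,734.
Year 5: $163,492 × 3/28 = $17,517. Book value $56,217.
Year 6: $163,492 × 2/28 = $11,678. Book value $44,539.
Year 7: $163,492 × 1/28 = $5,839. Book value $38,700.

$40,873; $35,034; $29,195; $23,356; $17,517; $11,678; $5,839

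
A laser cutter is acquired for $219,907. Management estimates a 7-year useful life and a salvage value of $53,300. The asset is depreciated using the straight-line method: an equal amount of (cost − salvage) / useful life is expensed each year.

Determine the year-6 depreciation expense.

Depreciable base = $219,907 − $53,300 = $166,607.
Annual expense = $166,607 / 7 = $23,801.

$23,801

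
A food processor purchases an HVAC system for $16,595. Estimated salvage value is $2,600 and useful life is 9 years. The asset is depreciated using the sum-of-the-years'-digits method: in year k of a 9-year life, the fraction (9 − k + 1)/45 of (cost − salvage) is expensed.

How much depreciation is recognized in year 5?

Depreciable base = $16,595 − $2,600 = $13,995.
Sum of the years' digits = 9+8+7+6+5+4+3+2+1 = 45.
Year 1: $13,995 × 9/45 = $2,799. Book value $13,796.
Year 2: $13,995 × 8/45 = $2,488. Book value $11,308.
Year 3: $13,995 × 7/45 = $2,177. Book value $9,131.
Year 4: $13,995 × 6/45 = $1,866. Book value $7,265.
Year 5: $13,995 × 5/45 = $1,555. Book value $5,710.

$1,555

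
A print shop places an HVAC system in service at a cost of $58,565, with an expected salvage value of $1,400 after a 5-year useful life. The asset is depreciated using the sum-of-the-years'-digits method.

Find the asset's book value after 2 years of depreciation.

Depreciable base = $58,565 − $1,400 = $57,165.
Sum of the years' digits = 5+4+3+2+1 = 15.
Year 1: $57,165 × 5/15 = $19,055. Book value $39,510.
Year 2: $57,165 × 4/15 = $15,244. Book value $24,266.

$24,266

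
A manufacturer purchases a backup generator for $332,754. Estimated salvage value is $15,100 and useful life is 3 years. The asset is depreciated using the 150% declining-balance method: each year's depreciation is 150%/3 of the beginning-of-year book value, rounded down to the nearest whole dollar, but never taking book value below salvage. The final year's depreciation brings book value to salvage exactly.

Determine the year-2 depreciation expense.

Depreciable base = $332,754 − $15,100 = $317,654.
Year 1: ⌊$332,754 × 150%/3⌋ = $166,377. Book value $166,377.
Year 2: ⌊$166,377 × 150%/3⌋ = $83,188. Book value $83,189.

$83,188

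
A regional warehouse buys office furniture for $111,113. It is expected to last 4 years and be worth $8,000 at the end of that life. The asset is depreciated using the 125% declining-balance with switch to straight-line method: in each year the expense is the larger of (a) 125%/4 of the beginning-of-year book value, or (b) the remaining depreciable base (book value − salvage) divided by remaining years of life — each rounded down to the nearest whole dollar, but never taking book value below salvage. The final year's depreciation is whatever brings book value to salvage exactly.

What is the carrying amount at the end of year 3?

$30,260

Depreciable base = $111,113 − $8,000 = $103,113.
Year 1: DB = ⌊$111,113 × 125%/4⌋ = $34,722; SL = ⌊$103,113/4⌋ = $25,778 → take DB $34,722. Book value $76,391.
Year 2: DB = ⌊$76,391 × 125%/4⌋ = $23,872; SL = ⌊$68,391/3⌋ = $22,797 → take DB $23,872. Book value $52,519.
Year 3: DB = ⌊$52,519 × 125%/4⌋ = $16,412; SL = ⌊$44,519/2⌋ = $22,259 → take SL $22,259. Book value $30,260.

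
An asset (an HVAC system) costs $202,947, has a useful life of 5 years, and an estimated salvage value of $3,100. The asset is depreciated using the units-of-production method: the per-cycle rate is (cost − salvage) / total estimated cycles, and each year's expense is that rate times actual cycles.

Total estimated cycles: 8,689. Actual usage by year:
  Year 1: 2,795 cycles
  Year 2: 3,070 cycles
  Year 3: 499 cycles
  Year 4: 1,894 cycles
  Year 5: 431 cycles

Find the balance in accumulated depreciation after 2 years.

Depreciable base = $202,947 − $3,100 = $199,847.
Rate = $199,847 / 8,689 cycles = $23 per cycle.
Year 1: 2,795 × $23 = $64,285. Book value $138,662.
Year 2: 3,070 × $23 = $70,610. Book value $68,052.
Accumulated through year 2 = $202,947 − $68,052 = $134,895.

$134,895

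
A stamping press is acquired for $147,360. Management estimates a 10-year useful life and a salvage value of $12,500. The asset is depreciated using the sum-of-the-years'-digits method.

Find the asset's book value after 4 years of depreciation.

Depreciable base = $147,360 − $12,500 = $134,860.
Sum of the years' digits = 10+9+8+7+6+5+4+3+2+1 = 55.
Year 1: $134,860 × 10/55 = $24,520. Book value $122,840.
Year 2: $134,860 × 9/55 = $22,068. Book value $100,772.
Year 3: $134,860 × 8/55 = $19,616. Book value $81,156.
Year 4: $134,860 × 7/55 = $17,164. Book value $63,992.

$63,992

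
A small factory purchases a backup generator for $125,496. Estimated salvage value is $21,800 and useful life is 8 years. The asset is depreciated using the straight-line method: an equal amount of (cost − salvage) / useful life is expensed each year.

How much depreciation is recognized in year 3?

$12,962

Depreciable base = $125,496 − $21,800 = $103,696.
Annual expense = $103,696 / 8 = $12,962.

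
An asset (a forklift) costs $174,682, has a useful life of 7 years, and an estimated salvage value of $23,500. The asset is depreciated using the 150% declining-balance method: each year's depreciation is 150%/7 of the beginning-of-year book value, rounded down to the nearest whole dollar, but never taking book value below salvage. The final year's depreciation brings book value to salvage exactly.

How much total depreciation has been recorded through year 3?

Depreciable base = $174,682 − $23,500 = $151,182.
Year 1: ⌊$174,682 × 150%/7⌋ = $37,431. Book value $137,251.
Year 2: ⌊$137,251 × 150%/7⌋ = $29,410. Book value $107,841.
Year 3: ⌊$107,841 × 150%/7⌋ = $23,108. Book value $84,733.
Accumulated through year 3 = $174,682 − $84,733 = $89,949.

$89,949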